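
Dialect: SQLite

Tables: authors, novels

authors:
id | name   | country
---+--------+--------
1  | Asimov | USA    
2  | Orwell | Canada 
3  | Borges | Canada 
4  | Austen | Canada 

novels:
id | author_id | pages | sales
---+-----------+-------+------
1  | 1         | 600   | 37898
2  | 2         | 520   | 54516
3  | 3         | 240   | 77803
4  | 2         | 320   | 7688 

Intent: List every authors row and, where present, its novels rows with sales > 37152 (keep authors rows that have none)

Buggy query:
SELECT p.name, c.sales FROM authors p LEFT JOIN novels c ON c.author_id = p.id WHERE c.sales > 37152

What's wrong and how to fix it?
Bug: Filtering c.sales in WHERE discards the NULL rows produced by LEFT JOIN, turning it into an inner join

Fix: Put 'c.sales > 37152' in the JOIN's ON clause instead of WHERE

Corrected query:
SELECT p.name, c.sales FROM authors p LEFT JOIN novels c ON c.author_id = p.id AND c.sales > 37152

Result:
name   | sales
-------+------
Asimov | 37898
Orwell | 54516
Borges | 77803
Austen | NULL 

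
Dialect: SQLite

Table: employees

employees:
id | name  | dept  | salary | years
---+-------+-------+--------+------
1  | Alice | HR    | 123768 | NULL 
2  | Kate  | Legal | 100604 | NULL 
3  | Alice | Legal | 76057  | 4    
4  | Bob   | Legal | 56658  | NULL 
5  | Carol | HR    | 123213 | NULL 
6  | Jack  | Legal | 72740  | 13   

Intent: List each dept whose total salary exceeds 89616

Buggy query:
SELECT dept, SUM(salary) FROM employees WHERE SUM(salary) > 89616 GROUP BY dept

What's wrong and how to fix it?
Bug: Aggregate functions cannot appear in a WHERE clause

Fix: Move the aggregate condition to a HAVING clause

Corrected query:
SELECT dept, SUM(salary) FROM employees GROUP BY dept HAVING SUM(salary) > 89616

Result:
dept  | SUM(salary)
------+------------
HR    | 246981     
Legal | 306059     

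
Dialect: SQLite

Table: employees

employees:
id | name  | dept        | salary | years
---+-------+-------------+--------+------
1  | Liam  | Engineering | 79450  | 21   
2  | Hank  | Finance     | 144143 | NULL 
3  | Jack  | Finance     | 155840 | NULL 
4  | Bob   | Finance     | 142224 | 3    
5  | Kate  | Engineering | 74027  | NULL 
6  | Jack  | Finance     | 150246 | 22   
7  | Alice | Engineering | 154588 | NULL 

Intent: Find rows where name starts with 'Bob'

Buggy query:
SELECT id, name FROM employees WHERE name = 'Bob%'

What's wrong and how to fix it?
Bug: Wildcards only work with LIKE; '=' treats '%' as a literal character

Fix: Use LIKE for wildcard pattern matching

Corrected query:
SELECT id, name FROM employees WHERE name LIKE 'Bob%'

Result:
id | name
---+-----
4  | Bob 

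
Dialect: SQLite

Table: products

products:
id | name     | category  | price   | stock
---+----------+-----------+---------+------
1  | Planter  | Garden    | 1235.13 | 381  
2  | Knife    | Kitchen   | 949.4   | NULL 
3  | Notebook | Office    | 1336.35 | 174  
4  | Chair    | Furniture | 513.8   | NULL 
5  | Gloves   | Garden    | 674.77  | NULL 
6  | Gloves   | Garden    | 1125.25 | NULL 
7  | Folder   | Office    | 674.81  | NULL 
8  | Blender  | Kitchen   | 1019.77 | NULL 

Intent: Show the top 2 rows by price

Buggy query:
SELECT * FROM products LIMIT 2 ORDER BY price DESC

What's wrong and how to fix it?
Bug: LIMIT must come after ORDER BY

Fix: Sort with ORDER BY, then apply LIMIT

Corrected query:
SELECT * FROM products ORDER BY price DESC LIMIT 2

Result:
id | name     | category | price   | stock
---+----------+----------+---------+------
3  | Notebook | Office   | 1336.35 | 174  
1  | Planter  | Garden   | 1235.13 | 381  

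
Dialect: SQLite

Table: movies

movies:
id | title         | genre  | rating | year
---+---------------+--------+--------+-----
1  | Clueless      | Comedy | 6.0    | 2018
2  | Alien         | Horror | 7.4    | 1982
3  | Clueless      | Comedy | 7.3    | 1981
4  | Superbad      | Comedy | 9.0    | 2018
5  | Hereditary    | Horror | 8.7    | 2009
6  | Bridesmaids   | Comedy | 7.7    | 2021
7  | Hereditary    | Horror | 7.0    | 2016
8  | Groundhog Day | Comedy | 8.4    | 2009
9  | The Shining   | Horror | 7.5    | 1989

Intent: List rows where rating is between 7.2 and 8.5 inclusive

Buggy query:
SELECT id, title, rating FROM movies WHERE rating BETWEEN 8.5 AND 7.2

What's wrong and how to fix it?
Bug: BETWEEN expects the lower bound first; with 8.5 AND 7.2 the range is empty

Fix: Write BETWEEN 7.2 AND 8.5

Corrected query:
SELECT id, title, rating FROM movies WHERE rating BETWEEN 7.2 AND 8.5

Result:
id | title         | rating
---+---------------+-------
2  | Alien         | 7.4   
3  | Clueless      | 7.3   
6  | Bridesmaids   | 7.7   
8  | Groundhog Day | 8.4   
9  | The Shining   | 7.5   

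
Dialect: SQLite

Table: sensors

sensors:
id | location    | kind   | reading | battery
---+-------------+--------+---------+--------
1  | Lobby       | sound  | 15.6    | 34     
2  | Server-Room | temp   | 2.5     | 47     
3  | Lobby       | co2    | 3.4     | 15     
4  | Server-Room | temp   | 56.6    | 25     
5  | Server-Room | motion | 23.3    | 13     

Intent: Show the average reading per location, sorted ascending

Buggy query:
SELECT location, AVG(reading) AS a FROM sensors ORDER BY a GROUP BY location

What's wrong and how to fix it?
Bug: ORDER BY appears before GROUP BY; SQL clause order requires GROUP BY first

Fix: Move ORDER BY to the end, after GROUP BY

Corrected query:
SELECT location, AVG(reading) AS a FROM sensors GROUP BY location ORDER BY a

Result:
location    | a        
------------+----------
Lobby       | 9.5      
Server-Room | 27.466667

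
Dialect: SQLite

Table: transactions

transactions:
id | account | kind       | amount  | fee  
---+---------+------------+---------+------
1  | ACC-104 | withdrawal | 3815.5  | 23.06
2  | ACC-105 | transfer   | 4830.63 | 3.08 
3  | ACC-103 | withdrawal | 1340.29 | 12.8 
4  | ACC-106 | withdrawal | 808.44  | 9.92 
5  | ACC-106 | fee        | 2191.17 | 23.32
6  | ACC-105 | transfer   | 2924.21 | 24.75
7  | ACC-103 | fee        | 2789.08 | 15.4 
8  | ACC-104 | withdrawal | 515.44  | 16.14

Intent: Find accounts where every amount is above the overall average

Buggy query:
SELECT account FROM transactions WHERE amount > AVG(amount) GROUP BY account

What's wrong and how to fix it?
Bug: AVG() is an aggregate; it can't sit directly in WHERE

Fix: Compute the overall average in a scalar subquery and compare each group's MIN against it in HAVING

Corrected query:
SELECT account FROM transactions GROUP BY account HAVING MIN(amount) > (SELECT AVG(amount) FROM transactions)

Result:
account
-------
ACC-105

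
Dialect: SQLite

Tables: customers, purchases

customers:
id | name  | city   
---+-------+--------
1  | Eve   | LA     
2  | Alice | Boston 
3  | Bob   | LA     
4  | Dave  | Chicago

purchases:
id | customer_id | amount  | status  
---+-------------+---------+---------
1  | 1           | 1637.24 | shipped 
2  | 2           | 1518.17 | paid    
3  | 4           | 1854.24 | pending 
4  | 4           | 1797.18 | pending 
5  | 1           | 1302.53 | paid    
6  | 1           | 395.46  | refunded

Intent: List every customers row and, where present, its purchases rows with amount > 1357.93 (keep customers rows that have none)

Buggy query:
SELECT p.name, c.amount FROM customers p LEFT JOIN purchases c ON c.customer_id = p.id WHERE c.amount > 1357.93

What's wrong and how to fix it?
Bug: A WHERE condition on the right-hand table after LEFT JOIN drops unmatched parents

Fix: Put 'c.amount > 1357.93' in the JOIN's ON clause instead of WHERE

Corrected query:
SELECT p.name, c.amount FROM customers p LEFT JOIN purchases c ON c.customer_id = p.id AND c.amount > 1357.93

Result:
name  | amount 
------+--------
Eve   | 1637.24
Alice | 1518.17
Bob   | NULL   
Dave  | 1797.18
Dave  | 1854.24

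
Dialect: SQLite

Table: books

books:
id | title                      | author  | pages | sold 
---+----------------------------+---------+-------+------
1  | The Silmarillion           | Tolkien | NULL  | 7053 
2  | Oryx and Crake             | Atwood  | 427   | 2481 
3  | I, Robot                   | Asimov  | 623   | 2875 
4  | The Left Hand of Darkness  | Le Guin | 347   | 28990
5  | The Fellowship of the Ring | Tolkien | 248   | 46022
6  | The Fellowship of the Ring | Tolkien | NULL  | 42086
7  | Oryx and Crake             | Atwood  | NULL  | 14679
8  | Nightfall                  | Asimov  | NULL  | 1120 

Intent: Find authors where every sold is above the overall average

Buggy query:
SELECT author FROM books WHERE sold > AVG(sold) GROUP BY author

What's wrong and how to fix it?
Bug: AVG() is an aggregate; it can't sit directly in WHERE

Fix: Compute the overall average in a scalar subquery and compare each group's MIN against it in HAVING

Corrected query:
SELECT author FROM books GROUP BY author HAVING MIN(sold) > (SELECT AVG(sold) FROM books)

Result:
author 
-------
Le Guin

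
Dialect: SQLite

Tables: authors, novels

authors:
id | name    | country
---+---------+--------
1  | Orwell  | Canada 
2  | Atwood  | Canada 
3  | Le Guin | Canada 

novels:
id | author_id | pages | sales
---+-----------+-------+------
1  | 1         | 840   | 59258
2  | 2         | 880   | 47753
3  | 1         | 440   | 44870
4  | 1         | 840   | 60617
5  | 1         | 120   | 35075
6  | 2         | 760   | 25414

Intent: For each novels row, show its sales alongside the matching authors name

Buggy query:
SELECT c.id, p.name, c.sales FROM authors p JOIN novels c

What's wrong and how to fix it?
Bug: JOIN with no ON clause produces a cartesian product; every novels row pairs with every authors row

Fix: Add ON c.author_id = p.id to the JOIN

Corrected query:
SELECT c.id, p.name, c.sales FROM authors p JOIN novels c ON c.author_id = p.id

Result:
id | name   | sales
---+--------+------
1  | Orwell | 59258
2  | Atwood | 47753
3  | Orwell | 44870
4  | Orwell | 60617
5  | Orwell | 35075
6  | Atwood | 25414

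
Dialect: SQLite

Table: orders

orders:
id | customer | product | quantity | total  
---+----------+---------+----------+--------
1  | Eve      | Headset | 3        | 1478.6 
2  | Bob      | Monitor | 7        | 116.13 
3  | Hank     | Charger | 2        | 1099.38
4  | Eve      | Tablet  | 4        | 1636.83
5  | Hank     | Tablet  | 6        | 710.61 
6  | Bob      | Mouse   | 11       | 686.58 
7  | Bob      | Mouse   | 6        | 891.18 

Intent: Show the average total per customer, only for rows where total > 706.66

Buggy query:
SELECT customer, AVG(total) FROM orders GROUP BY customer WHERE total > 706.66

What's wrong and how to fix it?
Bug: Row-level WHERE must come before GROUP BY in the clause order

Fix: Move the WHERE clause before GROUP BY

Corrected query:
SELECT customer, AVG(total) FROM orders WHERE total > 706.66 GROUP BY customer

Result:
customer | AVG(total)
---------+-----------
Bob      | 891.18    
Eve      | 1557.715  
Hank     | 904.995   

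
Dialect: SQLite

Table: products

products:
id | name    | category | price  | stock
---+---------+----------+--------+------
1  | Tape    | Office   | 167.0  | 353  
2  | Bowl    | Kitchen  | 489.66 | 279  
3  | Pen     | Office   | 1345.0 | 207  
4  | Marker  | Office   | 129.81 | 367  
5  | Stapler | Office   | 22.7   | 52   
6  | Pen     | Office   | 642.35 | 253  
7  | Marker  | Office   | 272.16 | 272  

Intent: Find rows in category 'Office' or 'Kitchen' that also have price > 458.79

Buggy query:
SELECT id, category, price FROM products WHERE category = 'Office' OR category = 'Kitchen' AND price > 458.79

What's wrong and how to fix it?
Bug: Without parentheses, AND is evaluated before OR, so the price filter only applies to the 'Kitchen' branch

Fix: Add parentheses around the OR so the AND applies to both alternatives

Corrected query:
SELECT id, category, price FROM products WHERE (category = 'Office' OR category = 'Kitchen') AND price > 458.79

Result:
id | category | price 
---+----------+-------
2  | Kitchen  | 489.66
3  | Office   | 1345  
6  | Office   | 642.35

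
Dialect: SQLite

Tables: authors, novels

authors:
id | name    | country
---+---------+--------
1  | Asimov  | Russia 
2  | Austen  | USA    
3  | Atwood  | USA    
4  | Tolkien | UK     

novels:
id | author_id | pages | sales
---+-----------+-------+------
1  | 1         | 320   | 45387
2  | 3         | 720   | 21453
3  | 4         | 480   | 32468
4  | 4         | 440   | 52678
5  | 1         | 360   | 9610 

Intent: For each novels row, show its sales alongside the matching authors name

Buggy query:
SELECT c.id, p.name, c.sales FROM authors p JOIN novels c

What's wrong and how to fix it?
Bug: Missing join condition: each novels row is matched to all authors rows instead of just its own

Fix: Specify the join condition linking the foreign key to the parent id

Corrected query:
SELECT c.id, p.name, c.sales FROM authors p JOIN novels c ON c.author_id = p.id

Result:
id | name    | sales
---+---------+------
1  | Asimov  | 45387
2  | Atwood  | 21453
3  | Tolkien | 32468
4  | Tolkien | 52678
5  | Asimov  | 9610 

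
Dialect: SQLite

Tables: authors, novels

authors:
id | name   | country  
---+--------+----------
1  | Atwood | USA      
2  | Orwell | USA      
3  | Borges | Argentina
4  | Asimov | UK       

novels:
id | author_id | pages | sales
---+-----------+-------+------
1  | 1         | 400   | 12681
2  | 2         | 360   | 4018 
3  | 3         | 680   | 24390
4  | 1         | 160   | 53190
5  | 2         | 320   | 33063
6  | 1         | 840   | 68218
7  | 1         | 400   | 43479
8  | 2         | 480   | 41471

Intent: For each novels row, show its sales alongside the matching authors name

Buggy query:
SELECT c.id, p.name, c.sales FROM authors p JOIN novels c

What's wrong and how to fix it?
Bug: JOIN with no ON clause produces a cartesian product; every novels row pairs with every authors row

Fix: Specify the join condition linking the foreign key to the parent id

Corrected query:
SELECT c.id, p.name, c.sales FROM authors p JOIN novels c ON c.author_id = p.id

Result:
id | name   | sales
---+--------+------
1  | Atwood | 12681
2  | Orwell | 4018 
3  | Borges | 24390
4  | Atwood | 53190
5  | Orwell | 33063
6  | Atwood | 68218
7  | Atwood | 43479
8  | Orwell | 41471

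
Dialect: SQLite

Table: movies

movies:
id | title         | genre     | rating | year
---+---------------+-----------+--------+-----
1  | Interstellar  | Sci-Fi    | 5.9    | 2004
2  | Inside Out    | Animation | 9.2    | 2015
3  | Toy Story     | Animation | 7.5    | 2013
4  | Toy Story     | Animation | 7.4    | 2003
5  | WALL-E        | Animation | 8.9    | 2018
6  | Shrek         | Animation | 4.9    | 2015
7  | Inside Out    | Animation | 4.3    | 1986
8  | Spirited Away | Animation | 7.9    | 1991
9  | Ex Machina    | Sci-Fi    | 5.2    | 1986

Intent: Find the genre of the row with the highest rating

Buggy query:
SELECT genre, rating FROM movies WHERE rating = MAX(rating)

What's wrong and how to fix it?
Bug: WHERE is evaluated per row; an aggregate over the whole table isn't defined there

Fix: Wrap MAX in a scalar subquery so WHERE compares against a single value

Corrected query:
SELECT genre, rating FROM movies WHERE rating = (SELECT MAX(rating) FROM movies)

Result:
genre     | rating
----------+-------
Animation | 9.2   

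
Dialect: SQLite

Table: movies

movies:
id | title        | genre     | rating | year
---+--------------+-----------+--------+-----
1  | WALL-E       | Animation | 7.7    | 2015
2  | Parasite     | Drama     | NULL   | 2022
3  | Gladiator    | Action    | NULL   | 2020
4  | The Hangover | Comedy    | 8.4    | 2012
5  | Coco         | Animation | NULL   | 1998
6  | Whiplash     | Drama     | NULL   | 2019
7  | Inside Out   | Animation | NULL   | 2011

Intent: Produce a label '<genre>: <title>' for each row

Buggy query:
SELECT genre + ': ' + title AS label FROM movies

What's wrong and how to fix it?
Bug: SQLite uses || for string concatenation; + coerces text to numbers (yielding 0)

Fix: Replace + with || to concatenate text

Corrected query:
SELECT genre || ': ' || title AS label FROM movies

Result:
label                
---------------------
Animation: WALL-E    
Drama: Parasite      
Action: Gladiator    
Comedy: The Hangover 
Animation: Coco      
Drama: Whiplash      
Animation: Inside Out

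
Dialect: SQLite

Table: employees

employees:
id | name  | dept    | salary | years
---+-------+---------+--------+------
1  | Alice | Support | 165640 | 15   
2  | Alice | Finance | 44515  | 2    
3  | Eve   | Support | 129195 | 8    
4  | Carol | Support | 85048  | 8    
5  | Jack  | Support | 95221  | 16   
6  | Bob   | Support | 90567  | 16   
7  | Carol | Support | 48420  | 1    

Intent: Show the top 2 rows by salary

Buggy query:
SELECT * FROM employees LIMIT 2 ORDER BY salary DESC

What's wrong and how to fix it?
Bug: LIMIT must come after ORDER BY

Fix: Sort with ORDER BY, then apply LIMIT

Corrected query:
SELECT * FROM employees ORDER BY salary DESC LIMIT 2

Result:
id | name  | dept    | salary | years
---+-------+---------+--------+------
1  | Alice | Support | 165640 | 15   
3  | Eve   | Support | 129195 | 8    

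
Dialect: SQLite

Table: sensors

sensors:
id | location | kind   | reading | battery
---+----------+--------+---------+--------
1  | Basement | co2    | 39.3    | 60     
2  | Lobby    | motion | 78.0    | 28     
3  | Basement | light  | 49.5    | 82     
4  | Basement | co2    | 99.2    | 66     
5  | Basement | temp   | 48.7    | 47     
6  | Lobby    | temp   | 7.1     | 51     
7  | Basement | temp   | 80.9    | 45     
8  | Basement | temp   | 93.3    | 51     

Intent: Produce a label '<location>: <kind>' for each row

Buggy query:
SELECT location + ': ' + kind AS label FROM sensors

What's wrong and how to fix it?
Bug: '+' is numeric addition; on text columns SQLite converts them to 0 instead of concatenating

Fix: Replace + with || to concatenate text

Corrected query:
SELECT location || ': ' || kind AS label FROM sensors

Result:
label          
---------------
Basement: co2  
Lobby: motion  
Basement: light
Basement: co2  
Basement: temp 
Lobby: temp    
Basement: temp 
Basement: temp 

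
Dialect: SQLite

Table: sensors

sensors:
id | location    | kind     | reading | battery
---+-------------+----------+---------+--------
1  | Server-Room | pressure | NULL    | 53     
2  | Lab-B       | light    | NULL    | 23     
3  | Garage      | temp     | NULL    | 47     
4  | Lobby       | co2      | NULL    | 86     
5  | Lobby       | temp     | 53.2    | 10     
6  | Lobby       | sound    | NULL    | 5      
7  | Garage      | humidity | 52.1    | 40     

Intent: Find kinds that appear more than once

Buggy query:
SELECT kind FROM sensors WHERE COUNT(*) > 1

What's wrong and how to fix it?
Bug: COUNT(*) is an aggregate and cannot be used in WHERE

Fix: Group first, then use HAVING for the count condition

Corrected query:
SELECT kind FROM sensors GROUP BY kind HAVING COUNT(*) > 1

Result:
kind
----
temp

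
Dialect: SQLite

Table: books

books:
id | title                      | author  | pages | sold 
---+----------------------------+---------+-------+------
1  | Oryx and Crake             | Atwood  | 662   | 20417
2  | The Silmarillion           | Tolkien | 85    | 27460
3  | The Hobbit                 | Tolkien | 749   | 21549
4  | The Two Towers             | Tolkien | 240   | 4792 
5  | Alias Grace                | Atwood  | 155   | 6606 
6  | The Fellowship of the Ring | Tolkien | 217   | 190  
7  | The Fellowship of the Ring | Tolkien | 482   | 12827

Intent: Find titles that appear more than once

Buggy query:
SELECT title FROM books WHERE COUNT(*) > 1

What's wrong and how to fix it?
Bug: WHERE can't reference COUNT(*); aggregates are computed after WHERE

Fix: Group first, then use HAVING for the count condition

Corrected query:
SELECT title FROM books GROUP BY title HAVING COUNT(*) > 1

Result:
title                     
--------------------------
The Fellowship of the Ring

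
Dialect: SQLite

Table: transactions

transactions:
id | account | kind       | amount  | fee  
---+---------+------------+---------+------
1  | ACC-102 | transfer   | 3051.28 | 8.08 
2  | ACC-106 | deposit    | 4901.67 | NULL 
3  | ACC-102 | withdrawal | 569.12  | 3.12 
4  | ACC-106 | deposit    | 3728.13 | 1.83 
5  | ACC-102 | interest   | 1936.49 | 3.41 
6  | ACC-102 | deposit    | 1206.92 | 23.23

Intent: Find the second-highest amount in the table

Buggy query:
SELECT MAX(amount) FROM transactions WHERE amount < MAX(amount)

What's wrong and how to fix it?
Bug: MAX(amount) on the right of the comparison is an aggregate-in-WHERE error

Fix: Put the inner MAX in a scalar subquery

Corrected query:
SELECT MAX(amount) FROM transactions WHERE amount < (SELECT MAX(amount) FROM transactions)

Result:
MAX(amount)
-----------
3728.13    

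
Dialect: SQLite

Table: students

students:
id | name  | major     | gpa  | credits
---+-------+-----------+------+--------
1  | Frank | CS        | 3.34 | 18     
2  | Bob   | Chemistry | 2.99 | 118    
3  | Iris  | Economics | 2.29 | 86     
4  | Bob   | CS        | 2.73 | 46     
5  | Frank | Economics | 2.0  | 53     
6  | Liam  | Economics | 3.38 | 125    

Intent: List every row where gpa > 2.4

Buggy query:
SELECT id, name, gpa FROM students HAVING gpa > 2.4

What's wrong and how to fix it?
Bug: HAVING filters the output of aggregation, but this query has no GROUP BY and no aggregate functions, so SQLite rejects it (HAVING clause on a non-aggregate query); the condition here is per row

Fix: Replace HAVING with WHERE since the condition applies to individual rows

Corrected query:
SELECT id, name, gpa FROM students WHERE gpa > 2.4

Result:
id | name  | gpa 
---+-------+-----
1  | Frank | 3.34
2  | Bob   | 2.99
4  | Bob   | 2.73
6  | Liam  | 3.38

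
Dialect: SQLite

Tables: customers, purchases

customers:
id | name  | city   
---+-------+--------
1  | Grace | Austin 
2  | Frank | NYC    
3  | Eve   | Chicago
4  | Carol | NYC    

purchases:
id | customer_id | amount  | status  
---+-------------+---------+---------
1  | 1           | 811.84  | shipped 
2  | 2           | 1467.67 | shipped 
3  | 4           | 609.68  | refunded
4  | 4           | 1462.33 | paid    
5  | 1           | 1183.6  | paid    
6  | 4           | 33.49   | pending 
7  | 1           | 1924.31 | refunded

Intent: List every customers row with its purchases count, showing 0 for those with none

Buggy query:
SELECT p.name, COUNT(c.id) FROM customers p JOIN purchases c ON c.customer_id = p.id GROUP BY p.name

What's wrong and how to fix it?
Bug: INNER JOIN drops customers rows that have no matching purchases rows

Fix: Use LEFT JOIN so parents without children still appear (COUNT(c.id) gives 0)

Corrected query:
SELECT p.name, COUNT(c.id) FROM customers p LEFT JOIN purchases c ON c.customer_id = p.id GROUP BY p.name

Result:
name  | COUNT(c.id)
------+------------
Carol | 3          
Eve   | 0          
Frank | 1          
Grace | 3          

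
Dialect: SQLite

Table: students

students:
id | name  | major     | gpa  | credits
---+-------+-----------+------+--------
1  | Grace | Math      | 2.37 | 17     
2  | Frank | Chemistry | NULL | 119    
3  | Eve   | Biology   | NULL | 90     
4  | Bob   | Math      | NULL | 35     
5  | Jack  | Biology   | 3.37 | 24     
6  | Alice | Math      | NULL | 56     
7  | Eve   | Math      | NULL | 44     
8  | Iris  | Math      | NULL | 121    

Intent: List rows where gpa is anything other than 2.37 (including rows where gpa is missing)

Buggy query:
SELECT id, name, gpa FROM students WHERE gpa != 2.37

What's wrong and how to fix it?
Bug: Inequality against NULL is unknown, not true; rows with NULL are dropped

Fix: Handle NULL separately with IS NULL alongside the inequality

Corrected query:
SELECT id, name, gpa FROM students WHERE gpa != 2.37 OR gpa IS NULL

Result:
id | name  | gpa 
---+-------+-----
2  | Frank | NULL
3  | Eve   | NULL
4  | Bob   | NULL
5  | Jack  | 3.37
6  | Alice | NULL
7  | Eve   | NULL
8  | Iris  | NULL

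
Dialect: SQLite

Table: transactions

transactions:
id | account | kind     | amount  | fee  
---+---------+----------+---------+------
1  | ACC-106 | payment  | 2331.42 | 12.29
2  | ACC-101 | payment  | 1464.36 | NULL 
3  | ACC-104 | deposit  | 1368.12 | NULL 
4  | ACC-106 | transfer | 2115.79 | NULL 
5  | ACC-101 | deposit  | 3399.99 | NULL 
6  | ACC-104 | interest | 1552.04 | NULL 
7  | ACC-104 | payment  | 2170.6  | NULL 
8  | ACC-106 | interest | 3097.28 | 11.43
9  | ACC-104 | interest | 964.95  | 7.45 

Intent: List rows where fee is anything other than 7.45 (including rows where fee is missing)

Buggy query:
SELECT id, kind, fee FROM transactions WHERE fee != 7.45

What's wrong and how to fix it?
Bug: 'fee != 7.45' is unknown when fee is NULL, so NULL rows are silently excluded

Fix: Handle NULL separately with IS NULL alongside the inequality

Corrected query:
SELECT id, kind, fee FROM transactions WHERE fee != 7.45 OR fee IS NULL

Result:
id | kind     | fee  
---+----------+------
1  | payment  | 12.29
2  | payment  | NULL 
3  | deposit  | NULL 
4  | transfer | NULL 
5  | deposit  | NULL 
6  | interest | NULL 
7  | payment  | NULL 
8  | interest | 11.43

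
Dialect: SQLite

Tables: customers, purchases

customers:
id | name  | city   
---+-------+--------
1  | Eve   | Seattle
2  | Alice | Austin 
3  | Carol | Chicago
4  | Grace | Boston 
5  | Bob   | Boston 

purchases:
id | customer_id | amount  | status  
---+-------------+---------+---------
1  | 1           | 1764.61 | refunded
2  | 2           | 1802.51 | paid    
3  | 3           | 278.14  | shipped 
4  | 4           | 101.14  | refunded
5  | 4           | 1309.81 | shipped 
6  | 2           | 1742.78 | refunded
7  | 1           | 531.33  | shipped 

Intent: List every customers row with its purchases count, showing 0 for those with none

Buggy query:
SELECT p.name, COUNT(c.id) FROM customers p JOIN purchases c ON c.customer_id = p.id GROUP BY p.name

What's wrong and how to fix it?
Bug: An inner join excludes parents with zero children

Fix: Use LEFT JOIN so parents without children still appear (COUNT(c.id) gives 0)

Corrected query:
SELECT p.name, COUNT(c.id) FROM customers p LEFT JOIN purchases c ON c.customer_id = p.id GROUP BY p.name

Result:
name  | COUNT(c.id)
------+------------
Alice | 2          
Bob   | 0          
Carol | 1          
Eve   | 2          
Grace | 2          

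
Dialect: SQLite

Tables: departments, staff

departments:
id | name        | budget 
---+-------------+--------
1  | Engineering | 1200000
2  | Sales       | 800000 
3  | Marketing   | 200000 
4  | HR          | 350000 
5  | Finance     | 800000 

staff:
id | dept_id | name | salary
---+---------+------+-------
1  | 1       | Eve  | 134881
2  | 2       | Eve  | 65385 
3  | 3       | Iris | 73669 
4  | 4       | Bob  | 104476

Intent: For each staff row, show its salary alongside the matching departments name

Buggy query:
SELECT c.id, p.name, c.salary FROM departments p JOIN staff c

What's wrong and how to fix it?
Bug: JOIN with no ON clause produces a cartesian product; every staff row pairs with every departments row

Fix: Add ON c.dept_id = p.id to the JOIN

Corrected query:
SELECT c.id, p.name, c.salary FROM departments p JOIN staff c ON c.dept_id = p.id

Result:
id | name        | salary
---+-------------+-------
1  | Engineering | 134881
2  | Sales       | 65385 
3  | Marketing   | 73669 
4  | HR          | 104476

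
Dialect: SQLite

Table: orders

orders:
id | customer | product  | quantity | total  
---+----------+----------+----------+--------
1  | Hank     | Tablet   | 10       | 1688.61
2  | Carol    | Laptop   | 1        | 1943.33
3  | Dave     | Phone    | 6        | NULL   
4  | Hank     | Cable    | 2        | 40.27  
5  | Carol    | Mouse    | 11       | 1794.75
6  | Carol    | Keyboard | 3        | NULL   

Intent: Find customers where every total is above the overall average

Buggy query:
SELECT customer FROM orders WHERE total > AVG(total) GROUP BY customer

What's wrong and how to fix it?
Bug: AVG() is an aggregate; it can't sit directly in WHERE

Fix: Compute the overall average in a scalar subquery and compare each group's MIN against it in HAVING

Corrected query:
SELECT customer FROM orders GROUP BY customer HAVING MIN(total) > (SELECT AVG(total) FROM orders)

Result:
customer
--------
Carol   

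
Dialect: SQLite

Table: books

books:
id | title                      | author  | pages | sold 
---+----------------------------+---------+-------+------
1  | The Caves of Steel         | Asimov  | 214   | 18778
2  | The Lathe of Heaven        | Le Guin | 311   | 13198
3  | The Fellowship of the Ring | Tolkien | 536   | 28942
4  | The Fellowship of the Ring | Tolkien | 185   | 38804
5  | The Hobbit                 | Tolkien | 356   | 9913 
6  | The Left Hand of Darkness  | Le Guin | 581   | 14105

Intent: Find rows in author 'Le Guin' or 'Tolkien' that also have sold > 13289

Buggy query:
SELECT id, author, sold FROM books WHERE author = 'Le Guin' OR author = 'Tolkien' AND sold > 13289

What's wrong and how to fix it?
Bug: AND binds tighter than OR, so this parses as author = 'Le Guin' OR (author = 'Tolkien' AND sold > 13289)

Fix: Add parentheses around the OR so the AND applies to both alternatives

Corrected query:
SELECT id, author, sold FROM books WHERE (author = 'Le Guin' OR author = 'Tolkien') AND sold > 13289

Result:
id | author  | sold 
---+---------+------
3  | Tolkien | 28942
4  | Tolkien | 38804
6  | Le Guin | 14105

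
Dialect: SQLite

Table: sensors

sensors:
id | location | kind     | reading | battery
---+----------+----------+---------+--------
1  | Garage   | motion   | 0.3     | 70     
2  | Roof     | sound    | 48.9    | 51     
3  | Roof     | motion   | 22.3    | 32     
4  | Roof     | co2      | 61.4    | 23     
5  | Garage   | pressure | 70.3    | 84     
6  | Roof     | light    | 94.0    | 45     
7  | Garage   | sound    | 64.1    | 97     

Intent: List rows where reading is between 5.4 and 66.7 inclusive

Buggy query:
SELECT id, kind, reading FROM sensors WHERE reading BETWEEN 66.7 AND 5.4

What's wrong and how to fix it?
Bug: BETWEEN expects the lower bound first; with 66.7 AND 5.4 the range is empty

Fix: Swap the bounds so the smaller value comes first

Corrected query:
SELECT id, kind, reading FROM sensors WHERE reading BETWEEN 5.4 AND 66.7

Result:
id | kind   | reading
---+--------+--------
2  | sound  | 48.9   
3  | motion | 22.3   
4  | co2    | 61.4   
7  | sound  | 64.1   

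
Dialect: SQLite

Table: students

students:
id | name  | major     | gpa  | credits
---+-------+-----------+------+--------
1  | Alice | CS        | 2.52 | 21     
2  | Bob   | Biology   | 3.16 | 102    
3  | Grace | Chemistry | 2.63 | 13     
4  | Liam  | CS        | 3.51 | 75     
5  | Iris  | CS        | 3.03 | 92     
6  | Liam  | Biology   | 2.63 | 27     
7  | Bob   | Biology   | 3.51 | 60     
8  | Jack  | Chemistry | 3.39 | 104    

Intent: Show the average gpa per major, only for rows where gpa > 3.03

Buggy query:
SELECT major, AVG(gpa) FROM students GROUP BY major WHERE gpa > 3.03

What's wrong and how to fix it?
Bug: WHERE cannot follow GROUP BY

Fix: Place WHERE between FROM and GROUP BY

Corrected query:
SELECT major, AVG(gpa) FROM students WHERE gpa > 3.03 GROUP BY major

Result:
major     | AVG(gpa)
----------+---------
Biology   | 3.335   
CS        | 3.51    
Chemistry | 3.39    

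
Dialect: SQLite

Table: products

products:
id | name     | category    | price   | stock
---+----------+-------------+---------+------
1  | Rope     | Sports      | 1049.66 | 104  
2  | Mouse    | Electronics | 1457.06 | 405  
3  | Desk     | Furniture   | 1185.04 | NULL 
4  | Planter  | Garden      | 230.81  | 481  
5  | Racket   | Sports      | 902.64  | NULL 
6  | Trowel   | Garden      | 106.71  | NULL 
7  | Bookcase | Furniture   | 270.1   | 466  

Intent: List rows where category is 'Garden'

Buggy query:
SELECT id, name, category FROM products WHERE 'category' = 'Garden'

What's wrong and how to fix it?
Bug: Single quotes denote string literals in SQL; the column name is being compared as a constant string

Fix: Remove the quotes around the column name (or use double quotes for an identifier)

Corrected query:
SELECT id, name, category FROM products WHERE category = 'Garden'

Result:
id | name    | category
---+---------+---------
4  | Planter | Garden  
6  | Trowel  | Garden  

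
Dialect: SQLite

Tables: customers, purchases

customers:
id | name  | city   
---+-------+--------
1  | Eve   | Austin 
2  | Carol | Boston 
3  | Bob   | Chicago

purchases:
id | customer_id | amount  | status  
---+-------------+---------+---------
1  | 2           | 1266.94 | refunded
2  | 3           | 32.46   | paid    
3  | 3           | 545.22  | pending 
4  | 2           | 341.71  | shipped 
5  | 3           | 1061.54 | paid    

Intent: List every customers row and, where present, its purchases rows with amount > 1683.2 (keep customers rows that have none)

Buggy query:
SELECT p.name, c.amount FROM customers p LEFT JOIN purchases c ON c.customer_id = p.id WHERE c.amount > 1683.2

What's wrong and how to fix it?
Bug: Filtering c.amount in WHERE discards the NULL rows produced by LEFT JOIN, turning it into an inner join

Fix: Put 'c.amount > 1683.2' in the JOIN's ON clause instead of WHERE

Corrected query:
SELECT p.name, c.amount FROM customers p LEFT JOIN purchases c ON c.customer_id = p.id AND c.amount > 1683.2

Result:
name  | amount
------+-------
Eve   | NULL  
Carol | NULL  
Bob   | NULL  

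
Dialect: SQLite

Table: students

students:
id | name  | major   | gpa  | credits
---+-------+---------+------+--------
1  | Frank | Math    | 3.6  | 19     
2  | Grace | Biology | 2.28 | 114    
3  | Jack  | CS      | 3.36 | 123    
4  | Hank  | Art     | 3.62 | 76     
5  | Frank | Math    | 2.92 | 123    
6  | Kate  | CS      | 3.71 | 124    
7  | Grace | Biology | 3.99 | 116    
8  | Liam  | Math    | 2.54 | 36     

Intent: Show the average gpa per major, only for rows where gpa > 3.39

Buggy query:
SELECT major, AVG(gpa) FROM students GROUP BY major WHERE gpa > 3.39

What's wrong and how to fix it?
Bug: Row-level WHERE must come before GROUP BY in the clause order

Fix: Place WHERE between FROM and GROUP BY

Corrected query:
SELECT major, AVG(gpa) FROM students WHERE gpa > 3.39 GROUP BY major

Result:
major   | AVG(gpa)
--------+---------
Art     | 3.62    
Biology | 3.99    
CS      | 3.71    
Math    | 3.6     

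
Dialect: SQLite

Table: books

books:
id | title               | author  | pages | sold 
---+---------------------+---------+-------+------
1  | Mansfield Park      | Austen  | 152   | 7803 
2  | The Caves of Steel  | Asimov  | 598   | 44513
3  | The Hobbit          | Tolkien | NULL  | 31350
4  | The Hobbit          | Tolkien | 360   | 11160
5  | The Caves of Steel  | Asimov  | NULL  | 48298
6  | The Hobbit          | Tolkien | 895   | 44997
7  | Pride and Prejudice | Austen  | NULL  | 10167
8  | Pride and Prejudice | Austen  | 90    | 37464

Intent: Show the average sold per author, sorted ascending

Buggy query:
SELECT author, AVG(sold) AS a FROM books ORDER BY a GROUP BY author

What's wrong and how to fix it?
Bug: ORDER BY appears before GROUP BY; SQL clause order requires GROUP BY first

Fix: Reorder: SELECT … FROM … GROUP BY … ORDER BY …

Corrected query:
SELECT author, AVG(sold) AS a FROM books GROUP BY author ORDER BY a

Result:
author  | a      
--------+--------
Austen  | 18478  
Tolkien | 29169  
Asimov  | 46405.5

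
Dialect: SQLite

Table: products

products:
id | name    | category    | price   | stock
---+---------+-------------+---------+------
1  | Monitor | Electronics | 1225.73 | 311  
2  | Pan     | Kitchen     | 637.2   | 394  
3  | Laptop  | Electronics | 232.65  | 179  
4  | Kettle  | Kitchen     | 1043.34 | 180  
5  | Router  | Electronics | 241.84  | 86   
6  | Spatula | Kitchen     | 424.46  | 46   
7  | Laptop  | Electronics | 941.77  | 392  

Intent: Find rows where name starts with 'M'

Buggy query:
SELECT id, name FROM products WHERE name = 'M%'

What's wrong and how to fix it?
Bug: '=' compares the literal string including the % character; pattern matching needs LIKE

Fix: Replace '=' with LIKE so 'M%' is treated as a pattern

Corrected query:
SELECT id, name FROM products WHERE name LIKE 'M%'

Result:
id | name   
---+--------
1  | Monitor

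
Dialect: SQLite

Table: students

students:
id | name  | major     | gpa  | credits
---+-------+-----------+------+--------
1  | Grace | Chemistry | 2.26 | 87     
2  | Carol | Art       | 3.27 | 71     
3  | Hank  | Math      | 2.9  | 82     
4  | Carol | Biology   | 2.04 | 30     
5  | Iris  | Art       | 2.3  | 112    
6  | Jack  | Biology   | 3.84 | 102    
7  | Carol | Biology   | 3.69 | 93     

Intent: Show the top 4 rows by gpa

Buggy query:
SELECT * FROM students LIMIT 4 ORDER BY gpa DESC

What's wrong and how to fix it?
Bug: LIMIT must come after ORDER BY

Fix: Sort with ORDER BY, then apply LIMIT

Corrected query:
SELECT * FROM students ORDER BY gpa DESC LIMIT 4

Result:
id | name  | major   | gpa  | credits
---+-------+---------+------+--------
6  | Jack  | Biology | 3.84 | 102    
7  | Carol | Biology | 3.69 | 93     
2  | Carol | Art     | 3.27 | 71     
3  | Hank  | Math    | 2.9  | 82     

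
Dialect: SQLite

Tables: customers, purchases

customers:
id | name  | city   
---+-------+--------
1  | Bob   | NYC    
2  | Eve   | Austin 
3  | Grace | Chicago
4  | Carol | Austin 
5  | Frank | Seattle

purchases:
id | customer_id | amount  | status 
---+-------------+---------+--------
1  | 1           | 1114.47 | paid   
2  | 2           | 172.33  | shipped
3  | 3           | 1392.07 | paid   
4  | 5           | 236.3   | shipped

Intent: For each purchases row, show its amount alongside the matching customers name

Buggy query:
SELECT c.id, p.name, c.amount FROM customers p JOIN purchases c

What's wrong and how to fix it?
Bug: Missing join condition: each purchases row is matched to all customers rows instead of just its own

Fix: Add ON c.customer_id = p.id to the JOIN

Corrected query:
SELECT c.id, p.name, c.amount FROM customers p JOIN purchases c ON c.customer_id = p.id

Result:
id | name  | amount 
---+-------+--------
1  | Bob   | 1114.47
2  | Eve   | 172.33 
3  | Grace | 1392.07
4  | Frank | 236.3  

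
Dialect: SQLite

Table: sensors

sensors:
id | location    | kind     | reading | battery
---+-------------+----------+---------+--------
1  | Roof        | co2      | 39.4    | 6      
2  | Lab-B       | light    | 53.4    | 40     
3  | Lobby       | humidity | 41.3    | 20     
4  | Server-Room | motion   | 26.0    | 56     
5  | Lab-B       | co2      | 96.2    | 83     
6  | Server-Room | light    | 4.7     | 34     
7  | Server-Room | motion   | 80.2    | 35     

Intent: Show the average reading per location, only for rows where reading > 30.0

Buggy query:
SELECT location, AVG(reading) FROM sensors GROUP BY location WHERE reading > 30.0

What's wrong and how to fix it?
Bug: Row-level WHERE must come before GROUP BY in the clause order

Fix: Move the WHERE clause before GROUP BY

Corrected query:
SELECT location, AVG(reading) FROM sensors WHERE reading > 30.0 GROUP BY location

Result:
location    | AVG(reading)
------------+-------------
Lab-B       | 74.8        
Lobby       | 41.3        
Roof        | 39.4        
Server-Room | 80.2        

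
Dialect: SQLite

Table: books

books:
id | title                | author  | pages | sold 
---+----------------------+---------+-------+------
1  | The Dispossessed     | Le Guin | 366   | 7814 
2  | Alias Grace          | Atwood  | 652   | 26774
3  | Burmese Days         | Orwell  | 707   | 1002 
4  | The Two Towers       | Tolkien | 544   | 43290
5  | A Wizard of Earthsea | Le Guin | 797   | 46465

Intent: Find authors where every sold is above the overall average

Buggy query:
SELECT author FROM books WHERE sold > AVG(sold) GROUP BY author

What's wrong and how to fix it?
Bug: WHERE evaluates per row before aggregation, so AVG() is unavailable

Fix: Compute the overall average in a scalar subquery and compare each group's MIN against it in HAVING

Corrected query:
SELECT author FROM books GROUP BY author HAVING MIN(sold) > (SELECT AVG(sold) FROM books)

Result:
author 
-------
Atwood 
Tolkien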